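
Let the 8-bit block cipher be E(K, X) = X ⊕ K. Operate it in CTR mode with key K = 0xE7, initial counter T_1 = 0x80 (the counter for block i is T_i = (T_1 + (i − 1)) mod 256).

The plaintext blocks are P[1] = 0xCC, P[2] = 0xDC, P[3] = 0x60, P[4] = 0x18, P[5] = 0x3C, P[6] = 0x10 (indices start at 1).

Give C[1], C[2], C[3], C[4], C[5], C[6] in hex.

C[1] = 0xAB, C[2] = 0xBA, C[3] = 0x05, C[4] = 0x7C, C[5] = 0x5F, C[6] = 0x72

CTR encryption: S_i = E(K, T_i) where T_i is the counter for block i; C_i = P_i ⊕ S_i.
C[1]: T = 0x80, S = E(K, T) = 0x67; 0xCC ⊕ 0x67 = 0xAB.
C[2]: T = 0x81, S = E(K, T) = 0x66; 0xDC ⊕ 0x66 = 0xBA.
C[3]: T = 0x82, S = E(K, T) = 0x65; 0x60 ⊕ 0x65 = 0x05.
C[4]: T = 0x83, S = E(K, T) = 0x64; 0x18 ⊕ 0x64 = 0x7C.
C[5]: T = 0x84, S = E(K, T) = 0x63; 0x3C ⊕ 0x63 = 0x5F.
C[6]: T = 0x85, S = E(K, T) = 0x62; 0x10 ⊕ 0x62 = 0x72.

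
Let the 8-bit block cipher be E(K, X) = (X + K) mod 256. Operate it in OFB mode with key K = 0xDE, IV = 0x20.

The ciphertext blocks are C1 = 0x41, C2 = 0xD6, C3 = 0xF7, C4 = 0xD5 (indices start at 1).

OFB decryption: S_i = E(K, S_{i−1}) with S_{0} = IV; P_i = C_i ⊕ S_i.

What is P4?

P4 = 0x4D

P1: S = E(K, 0x20) = 0xFE; 0x41 ⊕ 0xFE = 0xBF.
P2: S = E(K, 0xFE) = 0xDC; 0xD6 ⊕ 0xDC = 0x0A.
P3: S = E(K, 0xDC) = 0xBA; 0xF7 ⊕ 0xBA = 0x4D.
P4: S = E(K, 0xBA) = 0x98; 0xD5 ⊕ 0x98 = 0x4D.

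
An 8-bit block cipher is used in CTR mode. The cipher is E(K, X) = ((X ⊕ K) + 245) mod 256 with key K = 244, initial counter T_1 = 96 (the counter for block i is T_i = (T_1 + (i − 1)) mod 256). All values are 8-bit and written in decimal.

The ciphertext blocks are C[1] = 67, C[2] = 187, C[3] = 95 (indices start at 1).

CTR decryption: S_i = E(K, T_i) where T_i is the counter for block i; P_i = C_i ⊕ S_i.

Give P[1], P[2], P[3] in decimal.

P[1]: T = 96, S = E(K, T) = 137; 67 ⊕ 137 = 202.
P[2]: T = 97, S = E(K, T) = 138; 187 ⊕ 138 = 49.
P[3]: T = 98, S = E(K, T) = 139; 95 ⊕ 139 = 212.

P[1] = 202, P[2] = 49, P[3] = 212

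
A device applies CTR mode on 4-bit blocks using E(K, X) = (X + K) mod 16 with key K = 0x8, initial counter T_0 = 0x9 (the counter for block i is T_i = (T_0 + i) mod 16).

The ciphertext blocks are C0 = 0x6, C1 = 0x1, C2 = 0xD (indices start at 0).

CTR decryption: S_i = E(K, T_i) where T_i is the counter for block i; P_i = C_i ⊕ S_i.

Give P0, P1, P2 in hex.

P0 = 0x7, P1 = 0x3, P2 = 0xE

P0: T = 0x9, S = E(K, T) = 0x1; 0x6 ⊕ 0x1 = 0x7.
P1: T = 0xA, S = E(K, T) = 0x2; 0x1 ⊕ 0x2 = 0x3.
P2: T = 0xB, S = E(K, T) = 0x3; 0xD ⊕ 0x3 = 0xE.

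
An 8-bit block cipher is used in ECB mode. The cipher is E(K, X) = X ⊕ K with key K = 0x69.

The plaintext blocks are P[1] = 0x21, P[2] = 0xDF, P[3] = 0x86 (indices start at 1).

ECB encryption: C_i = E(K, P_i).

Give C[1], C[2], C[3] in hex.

C[1] = 0x48, C[2] = 0xB6, C[3] = 0xEF

C[1]: E(K, 0x21) = 0x48.
C[2]: E(K, 0xDF) = 0xB6.
C[3]: E(K, 0x86) = 0xEF.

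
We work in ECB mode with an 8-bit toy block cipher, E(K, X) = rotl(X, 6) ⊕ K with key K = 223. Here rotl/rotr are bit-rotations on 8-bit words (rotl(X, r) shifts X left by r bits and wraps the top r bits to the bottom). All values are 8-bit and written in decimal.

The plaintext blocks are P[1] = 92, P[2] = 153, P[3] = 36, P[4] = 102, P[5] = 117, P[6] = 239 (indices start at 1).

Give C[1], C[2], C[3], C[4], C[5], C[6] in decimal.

ECB encryption: C_i = E(K, P_i).
C[1]: E(K, 92) = 200.
C[2]: E(K, 153) = 185.
C[3]: E(K, 36) = 214.
C[4]: E(K, 102) = 70.
C[5]: E(K, 117) = 130.
C[6]: E(K, 239) = 36.

C[1] = 200, C[2] = 185, C[3] = 214, C[4] = 70, C[5] = 130, C[6] = 36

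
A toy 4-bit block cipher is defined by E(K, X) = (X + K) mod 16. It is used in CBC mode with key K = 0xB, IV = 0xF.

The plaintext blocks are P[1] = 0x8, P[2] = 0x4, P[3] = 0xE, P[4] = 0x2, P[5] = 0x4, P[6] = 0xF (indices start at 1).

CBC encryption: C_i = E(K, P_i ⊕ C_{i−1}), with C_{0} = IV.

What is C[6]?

C[1]: P[1] ⊕ 0xF = 0x7; E(K, 0x7) = 0x2.
C[2]: P[2] ⊕ 0x2 = 0x6; E(K, 0x6) = 0x1.
C[3]: P[3] ⊕ 0x1 = 0xF; E(K, 0xF) = 0xA.
C[4]: P[4] ⊕ 0xA = 0x8; E(K, 0x8) = 0x3.
C[5]: P[5] ⊕ 0x3 = 0x7; E(K, 0x7) = 0x2.
C[6]: P[6] ⊕ 0x2 = 0xD; E(K, 0xD) = 0x8.

C[6] = 0x8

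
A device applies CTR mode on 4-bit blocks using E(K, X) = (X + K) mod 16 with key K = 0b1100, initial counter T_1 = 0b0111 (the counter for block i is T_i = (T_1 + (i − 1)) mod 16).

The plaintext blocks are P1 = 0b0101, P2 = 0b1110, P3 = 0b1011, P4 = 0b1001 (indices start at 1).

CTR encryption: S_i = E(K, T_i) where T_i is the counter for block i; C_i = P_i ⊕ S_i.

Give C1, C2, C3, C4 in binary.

C1 = 0b0110, C2 = 0b1010, C3 = 0b1110, C4 = 0b1111

C1: T = 0b0111, S = E(K, T) = 0b0011; 0b0101 ⊕ 0b0011 = 0b0110.
C2: T = 0b1000, S = E(K, T) = 0b0100; 0b1110 ⊕ 0b0100 = 0b1010.
C3: T = 0b1001, S = E(K, T) = 0b0101; 0b1011 ⊕ 0b0101 = 0b1110.
C4: T = 0b1010, S = E(K, T) = 0b0110; 0b1001 ⊕ 0b0110 = 0b1111.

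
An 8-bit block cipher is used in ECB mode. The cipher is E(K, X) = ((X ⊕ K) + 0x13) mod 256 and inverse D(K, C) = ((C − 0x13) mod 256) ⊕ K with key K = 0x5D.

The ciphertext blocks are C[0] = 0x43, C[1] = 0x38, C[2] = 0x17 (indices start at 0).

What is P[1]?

ECB decryption: P_i = D(K, C_i).
P[1]: D(K, 0x38) = 0x78.

P[1] = 0x78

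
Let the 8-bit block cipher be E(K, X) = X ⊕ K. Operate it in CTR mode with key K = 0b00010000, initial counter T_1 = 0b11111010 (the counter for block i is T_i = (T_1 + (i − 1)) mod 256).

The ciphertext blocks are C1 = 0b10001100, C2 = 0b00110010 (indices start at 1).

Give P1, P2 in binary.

CTR decryption: S_i = E(K, T_i) where T_i is the counter for block i; P_i = C_i ⊕ S_i.
P1: T = 0b11111010, S = E(K, T) = 0b11101010; 0b10001100 ⊕ 0b11101010 = 0b01100110.
P2: T = 0b11111011, S = E(K, T) = 0b11101011; 0b00110010 ⊕ 0b11101011 = 0b11011001.

P1 = 0b01100110, P2 = 0b11011001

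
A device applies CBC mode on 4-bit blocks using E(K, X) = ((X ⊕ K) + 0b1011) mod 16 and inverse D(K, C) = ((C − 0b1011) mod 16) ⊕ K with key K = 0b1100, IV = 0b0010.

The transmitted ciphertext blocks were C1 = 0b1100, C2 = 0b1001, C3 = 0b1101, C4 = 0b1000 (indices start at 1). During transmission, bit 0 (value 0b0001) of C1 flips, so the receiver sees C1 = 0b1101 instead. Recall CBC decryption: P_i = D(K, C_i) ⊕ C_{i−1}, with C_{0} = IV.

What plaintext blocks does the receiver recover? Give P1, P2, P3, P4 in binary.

Only C1 changed, to 0b1101. In CBC, a change in C_i garbles P_i and flips the same bit in P_{i+1}. Decrypting the received ciphertext:
P1: D(K, 0b1101) = 0b1110; 0b1110 ⊕ 0b0010 = 0b1100.
P2: D(K, 0b1001) = 0b0010; 0b0010 ⊕ 0b1101 = 0b1111.
P3: D(K, 0b1101) = 0b1110; 0b1110 ⊕ 0b1001 = 0b0111.
P4: D(K, 0b1000) = 0b0001; 0b0001 ⊕ 0b1101 = 0b1100.
Blocks that differ from the original plaintext: P1, P2.

P1 = 0b1100, P2 = 0b1111, P3 = 0b0111, P4 = 0b1100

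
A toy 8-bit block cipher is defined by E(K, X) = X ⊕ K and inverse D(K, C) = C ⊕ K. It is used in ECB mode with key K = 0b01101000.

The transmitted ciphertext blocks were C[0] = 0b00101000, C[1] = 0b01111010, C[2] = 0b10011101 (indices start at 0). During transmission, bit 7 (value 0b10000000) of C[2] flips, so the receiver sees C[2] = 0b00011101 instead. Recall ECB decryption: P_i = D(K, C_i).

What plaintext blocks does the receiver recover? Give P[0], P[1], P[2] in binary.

P[0] = 0b01000000, P[1] = 0b00010010, P[2] = 0b01110101

Only C[2] changed, to 0b00011101. In ECB, a change in C_i affects only P_i. Decrypting the received ciphertext:
P[0]: D(K, 0b00101000) = 0b01000000.
P[1]: D(K, 0b01111010) = 0b00010010.
P[2]: D(K, 0b00011101) = 0b01110101.
Blocks that differ from the original plaintext: P[2].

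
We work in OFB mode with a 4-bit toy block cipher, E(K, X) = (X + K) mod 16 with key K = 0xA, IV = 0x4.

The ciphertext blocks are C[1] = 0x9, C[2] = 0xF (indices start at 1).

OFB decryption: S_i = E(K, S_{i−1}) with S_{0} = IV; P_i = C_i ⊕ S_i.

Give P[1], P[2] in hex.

P[1] = 0x7, P[2] = 0x7

P[1]: S = E(K, 0x4) = 0xE; 0x9 ⊕ 0xE = 0x7.
P[2]: S = E(K, 0xE) = 0x8; 0xF ⊕ 0x8 = 0x7.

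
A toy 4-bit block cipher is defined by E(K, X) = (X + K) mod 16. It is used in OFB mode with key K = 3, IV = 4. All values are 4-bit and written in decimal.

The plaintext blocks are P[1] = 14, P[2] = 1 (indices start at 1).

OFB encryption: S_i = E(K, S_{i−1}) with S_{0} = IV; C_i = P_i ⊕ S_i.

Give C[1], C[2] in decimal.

C[1]: S = E(K, 4) = 7; 14 ⊕ 7 = 9.
C[2]: S = E(K, 7) = 10; 1 ⊕ 10 = 11.

C[1] = 9, C[2] = 11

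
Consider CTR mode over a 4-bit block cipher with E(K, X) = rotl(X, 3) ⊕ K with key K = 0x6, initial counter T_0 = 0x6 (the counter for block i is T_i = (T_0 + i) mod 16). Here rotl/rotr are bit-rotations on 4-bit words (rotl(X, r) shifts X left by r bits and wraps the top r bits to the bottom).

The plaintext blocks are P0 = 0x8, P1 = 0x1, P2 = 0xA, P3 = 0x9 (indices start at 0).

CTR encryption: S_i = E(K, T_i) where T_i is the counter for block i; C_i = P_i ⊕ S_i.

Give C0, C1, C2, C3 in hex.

C0 = 0xD, C1 = 0xC, C2 = 0x8, C3 = 0x3

C0: T = 0x6, S = E(K, T) = 0x5; 0x8 ⊕ 0x5 = 0xD.
C1: T = 0x7, S = E(K, T) = 0xD; 0x1 ⊕ 0xD = 0xC.
C2: T = 0x8, S = E(K, T) = 0x2; 0xA ⊕ 0x2 = 0x8.
C3: T = 0x9, S = E(K, T) = 0xA; 0x9 ⊕ 0xA = 0x3.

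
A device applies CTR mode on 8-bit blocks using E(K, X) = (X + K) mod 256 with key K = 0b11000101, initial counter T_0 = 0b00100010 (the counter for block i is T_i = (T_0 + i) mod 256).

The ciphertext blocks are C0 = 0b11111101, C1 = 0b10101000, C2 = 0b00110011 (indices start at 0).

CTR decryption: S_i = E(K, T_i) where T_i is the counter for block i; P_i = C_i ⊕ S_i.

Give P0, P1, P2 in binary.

P0 = 0b00011010, P1 = 0b01000000, P2 = 0b11011010

P0: T = 0b00100010, S = E(K, T) = 0b11100111; 0b11111101 ⊕ 0b11100111 = 0b00011010.
P1: T = 0b00100011, S = E(K, T) = 0b11101000; 0b10101000 ⊕ 0b11101000 = 0b01000000.
P2: T = 0b00100100, S = E(K, T) = 0b11101001; 0b00110011 ⊕ 0b11101001 = 0b11011010.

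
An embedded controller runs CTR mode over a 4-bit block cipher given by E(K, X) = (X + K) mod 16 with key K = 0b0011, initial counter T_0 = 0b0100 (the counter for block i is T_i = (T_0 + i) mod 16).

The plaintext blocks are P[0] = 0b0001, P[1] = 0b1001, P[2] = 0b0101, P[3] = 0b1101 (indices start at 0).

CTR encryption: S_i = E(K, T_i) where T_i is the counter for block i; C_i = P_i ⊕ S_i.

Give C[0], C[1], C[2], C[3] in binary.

C[0]: T = 0b0100, S = E(K, T) = 0b0111; 0b0001 ⊕ 0b0111 = 0b0110.
C[1]: T = 0b0101, S = E(K, T) = 0b1000; 0b1001 ⊕ 0b1000 = 0b0001.
C[2]: T = 0b0110, S = E(K, T) = 0b1001; 0b0101 ⊕ 0b1001 = 0b1100.
C[3]: T = 0b0111, S = E(K, T) = 0b1010; 0b1101 ⊕ 0b1010 = 0b0111.

C[0] = 0b0110, C[1] = 0b0001, C[2] = 0b1100, C[3] = 0b0111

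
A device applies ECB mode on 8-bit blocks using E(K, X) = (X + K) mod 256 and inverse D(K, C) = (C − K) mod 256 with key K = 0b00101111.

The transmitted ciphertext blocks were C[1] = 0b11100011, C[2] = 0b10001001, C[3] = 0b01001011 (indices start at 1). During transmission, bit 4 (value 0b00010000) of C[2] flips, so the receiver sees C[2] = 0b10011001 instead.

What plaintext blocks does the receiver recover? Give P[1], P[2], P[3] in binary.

ECB decryption: P_i = D(K, C_i).
Only C[2] changed, to 0b10011001. In ECB, a change in C_i affects only P_i. Decrypting the received ciphertext:
P[1]: D(K, 0b11100011) = 0b10110100.
P[2]: D(K, 0b10011001) = 0b01101010.
P[3]: D(K, 0b01001011) = 0b00011100.
Blocks that differ from the original plaintext: P[2].

P[1] = 0b10110100, P[2] = 0b01101010, P[3] = 0b00011100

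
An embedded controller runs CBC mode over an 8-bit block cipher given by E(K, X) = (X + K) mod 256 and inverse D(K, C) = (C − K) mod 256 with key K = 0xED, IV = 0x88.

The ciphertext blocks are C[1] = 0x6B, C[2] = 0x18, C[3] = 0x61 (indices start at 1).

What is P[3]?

P[3] = 0x6C

CBC decryption: P_i = D(K, C_i) ⊕ C_{i−1}, with C_{0} = IV.
P[3]: D(K, 0x61) = 0x74; 0x74 ⊕ 0x18 = 0x6C.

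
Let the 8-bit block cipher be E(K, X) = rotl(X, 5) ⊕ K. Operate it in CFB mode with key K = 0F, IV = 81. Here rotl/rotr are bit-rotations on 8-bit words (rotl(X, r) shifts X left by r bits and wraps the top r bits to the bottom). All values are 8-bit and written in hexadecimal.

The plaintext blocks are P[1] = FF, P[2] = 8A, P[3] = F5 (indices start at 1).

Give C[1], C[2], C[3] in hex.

CFB encryption: C_i = P_i ⊕ E(K, C_{i−1}), with C_{0} = IV.
C[1]: E(K, 81) = 3F; FF ⊕ 3F = C0.
C[2]: E(K, C0) = 17; 8A ⊕ 17 = 9D.
C[3]: E(K, 9D) = BC; F5 ⊕ BC = 49.

C[1] = C0, C[2] = 9D, C[3] = 49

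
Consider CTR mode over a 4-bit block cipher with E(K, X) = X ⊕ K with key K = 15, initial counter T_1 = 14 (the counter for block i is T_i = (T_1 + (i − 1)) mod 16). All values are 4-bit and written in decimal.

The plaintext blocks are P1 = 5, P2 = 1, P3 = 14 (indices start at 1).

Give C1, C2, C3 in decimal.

C1 = 4, C2 = 1, C3 = 1

CTR encryption: S_i = E(K, T_i) where T_i is the counter for block i; C_i = P_i ⊕ S_i.
C1: T = 14, S = E(K, T) = 1; 5 ⊕ 1 = 4.
C2: T = 15, S = E(K, T) = 0; 1 ⊕ 0 = 1.
C3: T = 0, S = E(K, T) = 15; 14 ⊕ 15 = 1.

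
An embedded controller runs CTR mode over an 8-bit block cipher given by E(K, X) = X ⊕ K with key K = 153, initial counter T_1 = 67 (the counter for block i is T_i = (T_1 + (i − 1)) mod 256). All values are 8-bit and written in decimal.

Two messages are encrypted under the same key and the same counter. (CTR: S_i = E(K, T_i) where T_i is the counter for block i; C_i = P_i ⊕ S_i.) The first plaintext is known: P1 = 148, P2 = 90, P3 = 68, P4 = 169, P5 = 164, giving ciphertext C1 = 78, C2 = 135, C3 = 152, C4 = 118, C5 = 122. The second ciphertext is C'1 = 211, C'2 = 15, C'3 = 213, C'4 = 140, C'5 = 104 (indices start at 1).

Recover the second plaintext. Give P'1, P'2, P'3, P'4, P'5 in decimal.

P'1 = 9, P'2 = 210, P'3 = 9, P'4 = 83, P'5 = 182

In CTR with a reused counter, both messages share the same keystream S_i, so C_i ⊕ C'_i = P_i ⊕ P'_i and thus P'_i = P_i ⊕ C_i ⊕ C'_i.
P'1: 148 ⊕ 78 ⊕ 211 = 9.
P'2: 90 ⊕ 135 ⊕ 15 = 210.
P'3: 68 ⊕ 152 ⊕ 213 = 9.
P'4: 169 ⊕ 118 ⊕ 140 = 83.
P'5: 164 ⊕ 122 ⊕ 104 = 182.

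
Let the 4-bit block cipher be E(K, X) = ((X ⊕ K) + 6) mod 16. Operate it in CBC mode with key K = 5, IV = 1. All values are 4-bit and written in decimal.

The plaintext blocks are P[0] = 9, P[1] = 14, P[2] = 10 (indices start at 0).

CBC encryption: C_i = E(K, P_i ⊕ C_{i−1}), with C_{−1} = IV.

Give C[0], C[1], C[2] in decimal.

C[0] = 3, C[1] = 14, C[2] = 7

C[0]: P[0] ⊕ 1 = 8; E(K, 8) = 3.
C[1]: P[1] ⊕ 3 = 13; E(K, 13) = 14.
C[2]: P[2] ⊕ 14 = 4; E(K, 4) = 7.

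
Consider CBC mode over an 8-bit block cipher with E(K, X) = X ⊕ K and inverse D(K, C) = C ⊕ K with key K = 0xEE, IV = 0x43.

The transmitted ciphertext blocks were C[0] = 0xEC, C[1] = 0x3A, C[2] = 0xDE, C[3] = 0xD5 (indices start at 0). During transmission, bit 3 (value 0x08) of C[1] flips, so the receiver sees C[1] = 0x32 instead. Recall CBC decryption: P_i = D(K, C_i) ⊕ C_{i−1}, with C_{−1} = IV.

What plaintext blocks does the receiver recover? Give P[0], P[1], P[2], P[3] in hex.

Only C[1] changed, to 0x32. In CBC, a change in C_i garbles P_i and flips the same bit in P_{i+1}. Decrypting the received ciphertext:
P[0]: D(K, 0xEC) = 0x02; 0x02 ⊕ 0x43 = 0x41.
P[1]: D(K, 0x32) = 0xDC; 0xDC ⊕ 0xEC = 0x30.
P[2]: D(K, 0xDE) = 0x30; 0x30 ⊕ 0x32 = 0x02.
P[3]: D(K, 0xD5) = 0x3B; 0x3B ⊕ 0xDE = 0xE5.
Blocks that differ from the original plaintext: P[1], P[2].

P[0] = 0x41, P[1] = 0x30, P[2] = 0x02, P[3] = 0xE5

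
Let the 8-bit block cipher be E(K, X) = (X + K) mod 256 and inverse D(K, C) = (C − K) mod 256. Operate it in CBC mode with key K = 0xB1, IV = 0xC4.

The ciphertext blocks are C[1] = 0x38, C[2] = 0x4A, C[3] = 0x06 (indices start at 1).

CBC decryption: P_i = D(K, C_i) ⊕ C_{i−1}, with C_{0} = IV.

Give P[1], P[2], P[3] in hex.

P[1]: D(K, 0x38) = 0x87; 0x87 ⊕ 0xC4 = 0x43.
P[2]: D(K, 0x4A) = 0x99; 0x99 ⊕ 0x38 = 0xA1.
P[3]: D(K, 0x06) = 0x55; 0x55 ⊕ 0x4A = 0x1F.

P[1] = 0x43, P[2] = 0xA1, P[3] = 0x1F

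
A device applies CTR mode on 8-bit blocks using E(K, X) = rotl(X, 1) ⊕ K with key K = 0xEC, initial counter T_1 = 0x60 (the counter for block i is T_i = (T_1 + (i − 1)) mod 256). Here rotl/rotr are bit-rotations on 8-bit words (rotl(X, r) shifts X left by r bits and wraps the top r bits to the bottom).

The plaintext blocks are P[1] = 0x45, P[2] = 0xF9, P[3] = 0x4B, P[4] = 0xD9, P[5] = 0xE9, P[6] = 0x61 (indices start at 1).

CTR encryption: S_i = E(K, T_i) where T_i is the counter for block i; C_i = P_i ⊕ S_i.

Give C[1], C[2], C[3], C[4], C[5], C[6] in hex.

C[1]: T = 0x60, S = E(K, T) = 0x2C; 0x45 ⊕ 0x2C = 0x69.
C[2]: T = 0x61, S = E(K, T) = 0x2E; 0xF9 ⊕ 0x2E = 0xD7.
C[3]: T = 0x62, S = E(K, T) = 0x28; 0x4B ⊕ 0x28 = 0x63.
C[4]: T = 0x63, S = E(K, T) = 0x2A; 0xD9 ⊕ 0x2A = 0xF3.
C[5]: T = 0x64, S = E(K, T) = 0x24; 0xE9 ⊕ 0x24 = 0xCD.
C[6]: T = 0x65, S = E(K, T) = 0x26; 0x61 ⊕ 0x26 = 0x47.

C[1] = 0x69, C[2] = 0xD7, C[3] = 0x63, C[4] = 0xF3, C[5] = 0xCD, C[6] = 0x47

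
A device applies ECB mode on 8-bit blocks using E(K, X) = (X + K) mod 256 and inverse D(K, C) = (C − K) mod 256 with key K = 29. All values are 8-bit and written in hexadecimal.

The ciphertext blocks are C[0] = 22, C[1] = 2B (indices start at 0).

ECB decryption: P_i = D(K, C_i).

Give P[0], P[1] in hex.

P[0] = F9, P[1] = 02

P[0]: D(K, 22) = F9.
P[1]: D(K, 2B) = 02.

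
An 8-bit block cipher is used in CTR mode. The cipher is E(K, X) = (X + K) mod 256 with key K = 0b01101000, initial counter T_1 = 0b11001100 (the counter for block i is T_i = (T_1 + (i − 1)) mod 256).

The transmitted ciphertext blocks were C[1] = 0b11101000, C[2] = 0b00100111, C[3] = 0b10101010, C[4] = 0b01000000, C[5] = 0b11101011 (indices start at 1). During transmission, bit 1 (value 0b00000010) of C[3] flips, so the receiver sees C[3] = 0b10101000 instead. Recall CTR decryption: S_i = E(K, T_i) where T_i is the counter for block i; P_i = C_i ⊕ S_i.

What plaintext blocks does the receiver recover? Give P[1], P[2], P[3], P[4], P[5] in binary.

Only C[3] changed, to 0b10101000. In CTR, a change in C_i flips the same bit in P_i only; the keystream is unaffected. Decrypting the received ciphertext:
P[1]: T = 0b11001100, S = E(K, T) = 0b00110100; 0b11101000 ⊕ 0b00110100 = 0b11011100.
P[2]: T = 0b11001101, S = E(K, T) = 0b00110101; 0b00100111 ⊕ 0b00110101 = 0b00010010.
P[3]: T = 0b11001110, S = E(K, T) = 0b00110110; 0b10101000 ⊕ 0b00110110 = 0b10011110.
P[4]: T = 0b11001111, S = E(K, T) = 0b00110111; 0b01000000 ⊕ 0b00110111 = 0b01110111.
P[5]: T = 0b11010000, S = E(K, T) = 0b00111000; 0b11101011 ⊕ 0b00111000 = 0b11010011.
Blocks that differ from the original plaintext: P[3].

P[1] = 0b11011100, P[2] = 0b00010010, P[3] = 0b10011110, P[4] = 0b01110111, P[5] = 0b11010011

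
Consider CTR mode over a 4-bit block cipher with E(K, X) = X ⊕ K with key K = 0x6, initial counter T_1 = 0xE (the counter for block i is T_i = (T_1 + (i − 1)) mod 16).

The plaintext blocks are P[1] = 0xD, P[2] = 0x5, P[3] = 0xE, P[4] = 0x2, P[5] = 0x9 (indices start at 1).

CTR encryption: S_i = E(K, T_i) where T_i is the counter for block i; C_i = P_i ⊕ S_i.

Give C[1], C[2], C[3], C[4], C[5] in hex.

C[1] = 0x5, C[2] = 0xC, C[3] = 0x8, C[4] = 0x5, C[5] = 0xD

C[1]: T = 0xE, S = E(K, T) = 0x8; 0xD ⊕ 0x8 = 0x5.
C[2]: T = 0xF, S = E(K, T) = 0x9; 0x5 ⊕ 0x9 = 0xC.
C[3]: T = 0x0, S = E(K, T) = 0x6; 0xE ⊕ 0x6 = 0x8.
C[4]: T = 0x1, S = E(K, T) = 0x7; 0x2 ⊕ 0x7 = 0x5.
C[5]: T = 0x2, S = E(K, T) = 0x4; 0x9 ⊕ 0x4 = 0xD.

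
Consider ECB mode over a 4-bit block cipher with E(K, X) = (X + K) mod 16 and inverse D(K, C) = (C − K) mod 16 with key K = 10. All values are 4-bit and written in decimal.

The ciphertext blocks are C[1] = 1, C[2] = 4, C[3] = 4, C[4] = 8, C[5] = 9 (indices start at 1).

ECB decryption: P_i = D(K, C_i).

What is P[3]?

P[3]: D(K, 4) = 10.

P[3] = 10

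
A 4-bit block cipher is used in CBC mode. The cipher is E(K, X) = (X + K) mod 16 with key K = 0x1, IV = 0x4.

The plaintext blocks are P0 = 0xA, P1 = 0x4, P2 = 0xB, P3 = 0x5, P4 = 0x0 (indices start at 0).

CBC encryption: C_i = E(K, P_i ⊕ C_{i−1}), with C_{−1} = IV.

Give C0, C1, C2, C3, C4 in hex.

C0 = 0xF, C1 = 0xC, C2 = 0x8, C3 = 0xE, C4 = 0xF

C0: P0 ⊕ 0x4 = 0xE; E(K, 0xE) = 0xF.
C1: P1 ⊕ 0xF = 0xB; E(K, 0xB) = 0xC.
C2: P2 ⊕ 0xC = 0x7; E(K, 0x7) = 0x8.
C3: P3 ⊕ 0x8 = 0xD; E(K, 0xD) = 0xE.
C4: P4 ⊕ 0xE = 0xE; E(K, 0xE) = 0xF.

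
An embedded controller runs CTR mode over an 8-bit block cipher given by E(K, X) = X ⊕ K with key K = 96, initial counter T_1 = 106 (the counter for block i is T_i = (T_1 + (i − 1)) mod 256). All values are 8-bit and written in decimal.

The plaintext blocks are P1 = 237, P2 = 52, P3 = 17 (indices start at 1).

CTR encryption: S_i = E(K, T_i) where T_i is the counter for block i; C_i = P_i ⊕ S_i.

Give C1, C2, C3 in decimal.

C1: T = 106, S = E(K, T) = 10; 237 ⊕ 10 = 231.
C2: T = 107, S = E(K, T) = 11; 52 ⊕ 11 = 63.
C3: T = 108, S = E(K, T) = 12; 17 ⊕ 12 = 29.

C1 = 231, C2 = 63, C3 = 29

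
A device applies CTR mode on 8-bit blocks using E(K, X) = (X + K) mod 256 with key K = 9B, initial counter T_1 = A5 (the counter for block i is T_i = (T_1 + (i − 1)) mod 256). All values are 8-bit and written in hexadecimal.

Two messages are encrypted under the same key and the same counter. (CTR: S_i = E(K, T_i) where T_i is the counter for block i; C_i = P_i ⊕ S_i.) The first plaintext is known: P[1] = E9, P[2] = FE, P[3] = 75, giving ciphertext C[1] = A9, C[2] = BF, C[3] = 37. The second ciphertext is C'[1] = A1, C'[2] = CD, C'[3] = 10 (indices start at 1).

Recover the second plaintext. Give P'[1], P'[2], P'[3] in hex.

In CTR with a reused counter, both messages share the same keystream S_i, so C_i ⊕ C'_i = P_i ⊕ P'_i and thus P'_i = P_i ⊕ C_i ⊕ C'_i.
P'[1]: E9 ⊕ A9 ⊕ A1 = E1.
P'[2]: FE ⊕ BF ⊕ CD = 8C.
P'[3]: 75 ⊕ 37 ⊕ 10 = 52.

P'[1] = E1, P'[2] = 8C, P'[3] = 52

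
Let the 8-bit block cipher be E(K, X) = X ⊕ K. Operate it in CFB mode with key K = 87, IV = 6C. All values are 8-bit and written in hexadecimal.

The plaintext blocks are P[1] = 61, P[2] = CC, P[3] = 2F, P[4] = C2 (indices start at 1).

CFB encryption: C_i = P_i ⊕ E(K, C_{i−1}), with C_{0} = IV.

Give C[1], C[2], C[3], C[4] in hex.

C[1] = 8A, C[2] = C1, C[3] = 69, C[4] = 2C

C[1]: E(K, 6C) = EB; 61 ⊕ EB = 8A.
C[2]: E(K, 8A) = 0D; CC ⊕ 0D = C1.
C[3]: E(K, C1) = 46; 2F ⊕ 46 = 69.
C[4]: E(K, 69) = EE; C2 ⊕ EE = 2C.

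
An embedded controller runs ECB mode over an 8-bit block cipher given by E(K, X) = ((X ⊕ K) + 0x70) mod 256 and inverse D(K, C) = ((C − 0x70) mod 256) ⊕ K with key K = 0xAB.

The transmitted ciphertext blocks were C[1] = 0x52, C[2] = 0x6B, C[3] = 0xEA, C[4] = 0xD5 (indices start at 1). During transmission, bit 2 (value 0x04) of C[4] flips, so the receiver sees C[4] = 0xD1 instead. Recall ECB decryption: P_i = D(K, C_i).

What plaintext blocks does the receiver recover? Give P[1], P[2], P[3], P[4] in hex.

P[1] = 0x49, P[2] = 0x50, P[3] = 0xD1, P[4] = 0xCA

Only C[4] changed, to 0xD1. In ECB, a change in C_i affects only P_i. Decrypting the received ciphertext:
P[1]: D(K, 0x52) = 0x49.
P[2]: D(K, 0x6B) = 0x50.
P[3]: D(K, 0xEA) = 0xD1.
P[4]: D(K, 0xD1) = 0xCA.
Blocks that differ from the original plaintext: P[4].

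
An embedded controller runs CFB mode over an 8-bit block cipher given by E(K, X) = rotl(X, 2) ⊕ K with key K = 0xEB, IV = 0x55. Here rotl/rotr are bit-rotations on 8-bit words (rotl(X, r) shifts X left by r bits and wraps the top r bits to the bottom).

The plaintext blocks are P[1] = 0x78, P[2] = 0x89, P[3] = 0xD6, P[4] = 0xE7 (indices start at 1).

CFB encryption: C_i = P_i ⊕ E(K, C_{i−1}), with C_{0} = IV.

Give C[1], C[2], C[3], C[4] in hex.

C[1]: E(K, 0x55) = 0xBE; 0x78 ⊕ 0xBE = 0xC6.
C[2]: E(K, 0xC6) = 0xF0; 0x89 ⊕ 0xF0 = 0x79.
C[3]: E(K, 0x79) = 0x0E; 0xD6 ⊕ 0x0E = 0xD8.
C[4]: E(K, 0xD8) = 0x88; 0xE7 ⊕ 0x88 = 0x6F.

C[1] = 0xC6, C[2] = 0x79, C[3] = 0xD8, C[4] = 0x6F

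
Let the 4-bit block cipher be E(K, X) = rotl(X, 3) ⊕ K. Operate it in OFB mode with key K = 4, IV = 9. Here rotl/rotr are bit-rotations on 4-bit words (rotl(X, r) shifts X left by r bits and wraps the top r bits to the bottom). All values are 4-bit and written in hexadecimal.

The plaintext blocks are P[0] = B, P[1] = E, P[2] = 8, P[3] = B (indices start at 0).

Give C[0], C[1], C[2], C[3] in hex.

C[0] = 3, C[1] = E, C[2] = C, C[3] = D

OFB encryption: S_i = E(K, S_{i−1}) with S_{−1} = IV; C_i = P_i ⊕ S_i.
C[0]: S = E(K, 9) = 8; B ⊕ 8 = 3.
C[1]: S = E(K, 8) = 0; E ⊕ 0 = E.
C[2]: S = E(K, 0) = 4; 8 ⊕ 4 = C.
C[3]: S = E(K, 4) = 6; B ⊕ 6 = D.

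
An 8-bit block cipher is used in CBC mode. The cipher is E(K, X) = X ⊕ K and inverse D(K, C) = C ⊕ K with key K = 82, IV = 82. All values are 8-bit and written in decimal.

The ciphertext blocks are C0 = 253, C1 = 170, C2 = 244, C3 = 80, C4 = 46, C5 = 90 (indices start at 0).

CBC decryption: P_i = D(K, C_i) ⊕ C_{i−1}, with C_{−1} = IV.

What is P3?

P3: D(K, 80) = 2; 2 ⊕ 244 = 246.

P3 = 246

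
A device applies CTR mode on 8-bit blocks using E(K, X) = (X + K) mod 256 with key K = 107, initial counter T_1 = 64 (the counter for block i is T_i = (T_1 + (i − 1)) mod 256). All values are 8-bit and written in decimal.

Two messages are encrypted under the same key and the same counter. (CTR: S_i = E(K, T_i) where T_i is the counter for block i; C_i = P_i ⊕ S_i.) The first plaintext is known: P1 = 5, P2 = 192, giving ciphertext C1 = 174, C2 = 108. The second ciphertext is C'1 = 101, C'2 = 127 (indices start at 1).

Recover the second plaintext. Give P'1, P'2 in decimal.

In CTR with a reused counter, both messages share the same keystream S_i, so C_i ⊕ C'_i = P_i ⊕ P'_i and thus P'_i = P_i ⊕ C_i ⊕ C'_i.
P'1: 5 ⊕ 174 ⊕ 101 = 206.
P'2: 192 ⊕ 108 ⊕ 127 = 211.

P'1 = 206, P'2 = 211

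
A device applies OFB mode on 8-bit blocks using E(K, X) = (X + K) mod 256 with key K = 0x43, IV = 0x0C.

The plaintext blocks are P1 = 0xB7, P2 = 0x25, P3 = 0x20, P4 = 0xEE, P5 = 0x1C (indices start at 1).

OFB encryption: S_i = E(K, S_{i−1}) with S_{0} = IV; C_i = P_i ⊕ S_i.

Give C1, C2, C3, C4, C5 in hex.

C1: S = E(K, 0x0C) = 0x4F; 0xB7 ⊕ 0x4F = 0xF8.
C2: S = E(K, 0x4F) = 0x92; 0x25 ⊕ 0x92 = 0xB7.
C3: S = E(K, 0x92) = 0xD5; 0x20 ⊕ 0xD5 = 0xF5.
C4: S = E(K, 0xD5) = 0x18; 0xEE ⊕ 0x18 = 0xF6.
C5: S = E(K, 0x18) = 0x5B; 0x1C ⊕ 0x5B = 0x47.

C1 = 0xF8, C2 = 0xB7, C3 = 0xF5, C4 = 0xF6, C5 = 0x47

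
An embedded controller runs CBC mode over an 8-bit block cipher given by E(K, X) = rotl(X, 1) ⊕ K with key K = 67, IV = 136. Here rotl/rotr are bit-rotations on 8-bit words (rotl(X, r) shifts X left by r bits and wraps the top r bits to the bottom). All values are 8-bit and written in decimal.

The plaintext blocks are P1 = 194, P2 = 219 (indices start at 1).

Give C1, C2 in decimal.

C1 = 215, C2 = 91

CBC encryption: C_i = E(K, P_i ⊕ C_{i−1}), with C_{0} = IV.
C1: P1 ⊕ 136 = 74; E(K, 74) = 215.
C2: P2 ⊕ 215 = 12; E(K, 12) = 91.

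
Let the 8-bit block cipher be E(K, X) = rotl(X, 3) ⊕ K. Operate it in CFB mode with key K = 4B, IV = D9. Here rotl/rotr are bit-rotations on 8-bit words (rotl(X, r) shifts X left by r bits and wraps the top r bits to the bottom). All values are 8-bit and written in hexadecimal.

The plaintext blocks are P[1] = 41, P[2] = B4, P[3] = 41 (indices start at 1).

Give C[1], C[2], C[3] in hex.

CFB encryption: C_i = P_i ⊕ E(K, C_{i−1}), with C_{0} = IV.
C[1]: E(K, D9) = 85; 41 ⊕ 85 = C4.
C[2]: E(K, C4) = 6D; B4 ⊕ 6D = D9.
C[3]: E(K, D9) = 85; 41 ⊕ 85 = C4.

C[1] = C4, C[2] = D9, C[3] = C4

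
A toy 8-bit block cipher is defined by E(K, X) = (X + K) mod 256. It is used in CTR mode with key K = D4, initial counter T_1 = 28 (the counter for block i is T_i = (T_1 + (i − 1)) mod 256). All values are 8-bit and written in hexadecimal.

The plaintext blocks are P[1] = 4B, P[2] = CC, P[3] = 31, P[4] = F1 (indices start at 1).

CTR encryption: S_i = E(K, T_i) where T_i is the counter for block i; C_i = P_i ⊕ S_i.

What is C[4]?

C[1]: T = 28, S = E(K, T) = FC; 4B ⊕ FC = B7.
C[2]: T = 29, S = E(K, T) = FD; CC ⊕ FD = 31.
C[3]: T = 2A, S = E(K, T) = FE; 31 ⊕ FE = CF.
C[4]: T = 2B, S = E(K, T) = FF; F1 ⊕ FF = 0E.

C[4] = 0E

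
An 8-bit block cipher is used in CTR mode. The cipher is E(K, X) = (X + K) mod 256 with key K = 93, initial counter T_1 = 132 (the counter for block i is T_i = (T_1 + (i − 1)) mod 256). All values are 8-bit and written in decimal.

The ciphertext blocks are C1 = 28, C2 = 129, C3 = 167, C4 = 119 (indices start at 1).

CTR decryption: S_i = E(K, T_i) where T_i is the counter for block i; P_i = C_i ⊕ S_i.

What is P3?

P3 = 68

P3: T = 134, S = E(K, T) = 227; 167 ⊕ 227 = 68.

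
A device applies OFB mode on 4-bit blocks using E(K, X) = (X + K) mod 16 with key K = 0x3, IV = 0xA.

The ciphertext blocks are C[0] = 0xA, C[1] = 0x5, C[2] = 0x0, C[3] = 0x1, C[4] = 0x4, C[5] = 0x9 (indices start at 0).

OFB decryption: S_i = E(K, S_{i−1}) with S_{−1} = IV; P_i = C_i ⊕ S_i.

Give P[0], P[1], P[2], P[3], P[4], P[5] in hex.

P[0] = 0x7, P[1] = 0x5, P[2] = 0x3, P[3] = 0x7, P[4] = 0xD, P[5] = 0x5

P[0]: S = E(K, 0xA) = 0xD; 0xA ⊕ 0xD = 0x7.
P[1]: S = E(K, 0xD) = 0x0; 0x5 ⊕ 0x0 = 0x5.
P[2]: S = E(K, 0x0) = 0x3; 0x0 ⊕ 0x3 = 0x3.
P[3]: S = E(K, 0x3) = 0x6; 0x1 ⊕ 0x6 = 0x7.
P[4]: S = E(K, 0x6) = 0x9; 0x4 ⊕ 0x9 = 0xD.
P[5]: S = E(K, 0x9) = 0xC; 0x9 ⊕ 0xC = 0x5.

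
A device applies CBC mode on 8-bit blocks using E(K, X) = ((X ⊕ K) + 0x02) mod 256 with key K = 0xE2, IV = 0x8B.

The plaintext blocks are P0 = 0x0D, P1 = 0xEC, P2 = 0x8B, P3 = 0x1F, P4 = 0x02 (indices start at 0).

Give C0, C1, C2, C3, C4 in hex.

C0 = 0x66, C1 = 0x6A, C2 = 0x05, C3 = 0xFA, C4 = 0x1C

CBC encryption: C_i = E(K, P_i ⊕ C_{i−1}), with C_{−1} = IV.
C0: P0 ⊕ 0x8B = 0x86; E(K, 0x86) = 0x66.
C1: P1 ⊕ 0x66 = 0x8A; E(K, 0x8A) = 0x6A.
C2: P2 ⊕ 0x6A = 0xE1; E(K, 0xE1) = 0x05.
C3: P3 ⊕ 0x05 = 0x1A; E(K, 0x1A) = 0xFA.
C4: P4 ⊕ 0xFA = 0xF8; E(K, 0xF8) = 0x1C.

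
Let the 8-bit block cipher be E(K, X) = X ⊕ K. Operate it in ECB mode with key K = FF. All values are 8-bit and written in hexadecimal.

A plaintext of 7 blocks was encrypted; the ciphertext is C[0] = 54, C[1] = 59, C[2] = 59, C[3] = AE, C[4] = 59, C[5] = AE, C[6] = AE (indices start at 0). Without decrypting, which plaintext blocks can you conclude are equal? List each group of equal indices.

ECB encrypts each block independently with the same key, so equal ciphertext blocks imply equal plaintext blocks.
C[1] = C[2] = C[4] = 59, so P[1] = P[2] = P[4].
C[3] = C[5] = C[6] = AE, so P[3] = P[5] = P[6].

P[1] = P[2] = P[4]; P[3] = P[5] = P[6]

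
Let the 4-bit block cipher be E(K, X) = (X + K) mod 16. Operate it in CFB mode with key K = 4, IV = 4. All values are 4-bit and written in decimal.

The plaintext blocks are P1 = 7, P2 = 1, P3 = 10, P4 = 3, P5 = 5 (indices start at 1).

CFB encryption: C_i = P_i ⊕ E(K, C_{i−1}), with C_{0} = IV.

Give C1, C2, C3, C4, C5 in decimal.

C1 = 15, C2 = 2, C3 = 12, C4 = 3, C5 = 2

C1: E(K, 4) = 8; 7 ⊕ 8 = 15.
C2: E(K, 15) = 3; 1 ⊕ 3 = 2.
C3: E(K, 2) = 6; 10 ⊕ 6 = 12.
C4: E(K, 12) = 0; 3 ⊕ 0 = 3.
C5: E(K, 3) = 7; 5 ⊕ 7 = 2.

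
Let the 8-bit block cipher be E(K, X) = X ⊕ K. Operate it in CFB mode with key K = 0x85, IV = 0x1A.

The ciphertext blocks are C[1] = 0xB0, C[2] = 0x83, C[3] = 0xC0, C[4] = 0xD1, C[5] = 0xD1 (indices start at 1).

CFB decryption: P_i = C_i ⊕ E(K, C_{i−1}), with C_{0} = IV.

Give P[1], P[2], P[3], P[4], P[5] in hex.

P[1] = 0x2F, P[2] = 0xB6, P[3] = 0xC6, P[4] = 0x94, P[5] = 0x85

P[1]: E(K, 0x1A) = 0x9F; 0xB0 ⊕ 0x9F = 0x2F.
P[2]: E(K, 0xB0) = 0x35; 0x83 ⊕ 0x35 = 0xB6.
P[3]: E(K, 0x83) = 0x06; 0xC0 ⊕ 0x06 = 0xC6.
P[4]: E(K, 0xC0) = 0x45; 0xD1 ⊕ 0x45 = 0x94.
P[5]: E(K, 0xD1) = 0x54; 0xD1 ⊕ 0x54 = 0x85.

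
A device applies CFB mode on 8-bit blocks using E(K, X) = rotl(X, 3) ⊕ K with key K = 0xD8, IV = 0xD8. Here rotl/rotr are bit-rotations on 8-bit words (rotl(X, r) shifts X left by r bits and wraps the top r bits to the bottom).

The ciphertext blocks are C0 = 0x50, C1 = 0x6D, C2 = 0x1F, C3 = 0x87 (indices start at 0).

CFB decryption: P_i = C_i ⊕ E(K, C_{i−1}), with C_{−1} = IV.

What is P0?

P0 = 0x4E

P0: E(K, 0xD8) = 0x1E; 0x50 ⊕ 0x1E = 0x4E.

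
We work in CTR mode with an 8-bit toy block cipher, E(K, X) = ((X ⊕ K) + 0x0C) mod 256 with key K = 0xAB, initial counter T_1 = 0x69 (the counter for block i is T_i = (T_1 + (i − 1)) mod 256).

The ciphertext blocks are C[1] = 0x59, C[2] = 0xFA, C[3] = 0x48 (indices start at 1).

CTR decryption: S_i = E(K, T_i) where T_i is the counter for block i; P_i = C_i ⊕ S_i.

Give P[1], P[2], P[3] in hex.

P[1] = 0x97, P[2] = 0x37, P[3] = 0x84

P[1]: T = 0x69, S = E(K, T) = 0xCE; 0x59 ⊕ 0xCE = 0x97.
P[2]: T = 0x6A, S = E(K, T) = 0xCD; 0xFA ⊕ 0xCD = 0x37.
P[3]: T = 0x6B, S = E(K, T) = 0xCC; 0x48 ⊕ 0xCC = 0x84.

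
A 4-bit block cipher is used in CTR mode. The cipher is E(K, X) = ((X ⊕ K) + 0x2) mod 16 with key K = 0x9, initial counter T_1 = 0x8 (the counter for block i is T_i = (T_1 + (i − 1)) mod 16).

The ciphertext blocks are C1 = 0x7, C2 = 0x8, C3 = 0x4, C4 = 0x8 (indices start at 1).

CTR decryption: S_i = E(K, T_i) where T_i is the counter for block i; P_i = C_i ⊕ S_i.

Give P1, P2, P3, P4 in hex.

P1 = 0x4, P2 = 0xA, P3 = 0x1, P4 = 0xC

P1: T = 0x8, S = E(K, T) = 0x3; 0x7 ⊕ 0x3 = 0x4.
P2: T = 0x9, S = E(K, T) = 0x2; 0x8 ⊕ 0x2 = 0xA.
P3: T = 0xA, S = E(K, T) = 0x5; 0x4 ⊕ 0x5 = 0x1.
P4: T = 0xB, S = E(K, T) = 0x4; 0x8 ⊕ 0x4 = 0xC.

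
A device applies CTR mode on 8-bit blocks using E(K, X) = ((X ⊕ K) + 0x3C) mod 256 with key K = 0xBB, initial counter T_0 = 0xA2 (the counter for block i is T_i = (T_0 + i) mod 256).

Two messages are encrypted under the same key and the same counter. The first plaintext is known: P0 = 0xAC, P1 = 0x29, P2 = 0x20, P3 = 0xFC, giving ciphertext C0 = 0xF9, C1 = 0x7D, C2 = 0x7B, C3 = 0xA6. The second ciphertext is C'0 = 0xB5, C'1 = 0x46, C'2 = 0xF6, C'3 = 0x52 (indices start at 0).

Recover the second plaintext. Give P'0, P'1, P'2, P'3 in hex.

P'0 = 0xE0, P'1 = 0x12, P'2 = 0xAD, P'3 = 0x08

In CTR with a reused counter, both messages share the same keystream S_i, so C_i ⊕ C'_i = P_i ⊕ P'_i and thus P'_i = P_i ⊕ C_i ⊕ C'_i.
P'0: 0xAC ⊕ 0xF9 ⊕ 0xB5 = 0xE0.
P'1: 0x29 ⊕ 0x7D ⊕ 0x46 = 0x12.
P'2: 0x20 ⊕ 0x7B ⊕ 0xF6 = 0xAD.
P'3: 0xFC ⊕ 0xA6 ⊕ 0x52 = 0x08.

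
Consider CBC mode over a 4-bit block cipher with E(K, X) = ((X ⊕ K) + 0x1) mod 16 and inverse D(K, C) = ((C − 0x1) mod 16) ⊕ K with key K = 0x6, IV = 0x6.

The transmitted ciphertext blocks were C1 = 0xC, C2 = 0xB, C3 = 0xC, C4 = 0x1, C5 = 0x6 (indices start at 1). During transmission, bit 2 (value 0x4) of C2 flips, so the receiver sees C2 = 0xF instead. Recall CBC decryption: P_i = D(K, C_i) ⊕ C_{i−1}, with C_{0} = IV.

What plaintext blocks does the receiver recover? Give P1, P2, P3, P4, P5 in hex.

P1 = 0xB, P2 = 0x4, P3 = 0x2, P4 = 0xA, P5 = 0x2

Only C2 changed, to 0xF. In CBC, a change in C_i garbles P_i and flips the same bit in P_{i+1}. Decrypting the received ciphertext:
P1: D(K, 0xC) = 0xD; 0xD ⊕ 0x6 = 0xB.
P2: D(K, 0xF) = 0x8; 0x8 ⊕ 0xC = 0x4.
P3: D(K, 0xC) = 0xD; 0xD ⊕ 0xF = 0x2.
P4: D(K, 0x1) = 0x6; 0x6 ⊕ 0xC = 0xA.
P5: D(K, 0x6) = 0x3; 0x3 ⊕ 0x1 = 0x2.
Blocks that differ from the original plaintext: P2, P3.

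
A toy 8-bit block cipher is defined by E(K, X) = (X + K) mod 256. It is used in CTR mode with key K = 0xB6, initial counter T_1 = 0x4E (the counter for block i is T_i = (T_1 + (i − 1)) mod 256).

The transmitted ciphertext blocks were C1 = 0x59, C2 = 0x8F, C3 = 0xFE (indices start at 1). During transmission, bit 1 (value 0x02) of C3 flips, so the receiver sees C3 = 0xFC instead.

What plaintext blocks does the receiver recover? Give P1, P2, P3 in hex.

P1 = 0x5D, P2 = 0x8A, P3 = 0xFA

CTR decryption: S_i = E(K, T_i) where T_i is the counter for block i; P_i = C_i ⊕ S_i.
Only C3 changed, to 0xFC. In CTR, a change in C_i flips the same bit in P_i only; the keystream is unaffected. Decrypting the received ciphertext:
P1: T = 0x4E, S = E(K, T) = 0x04; 0x59 ⊕ 0x04 = 0x5D.
P2: T = 0x4F, S = E(K, T) = 0x05; 0x8F ⊕ 0x05 = 0x8A.
P3: T = 0x50, S = E(K, T) = 0x06; 0xFC ⊕ 0x06 = 0xFA.
Blocks that differ from the original plaintext: P3.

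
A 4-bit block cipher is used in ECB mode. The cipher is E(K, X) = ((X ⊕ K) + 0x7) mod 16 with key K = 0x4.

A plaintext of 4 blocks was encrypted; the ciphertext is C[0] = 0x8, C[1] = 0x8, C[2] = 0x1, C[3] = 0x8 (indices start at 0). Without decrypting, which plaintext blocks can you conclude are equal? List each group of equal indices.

P[0] = P[1] = P[3]

ECB encrypts each block independently with the same key, so equal ciphertext blocks imply equal plaintext blocks.
C[0] = C[1] = C[3] = 0x8, so P[0] = P[1] = P[3].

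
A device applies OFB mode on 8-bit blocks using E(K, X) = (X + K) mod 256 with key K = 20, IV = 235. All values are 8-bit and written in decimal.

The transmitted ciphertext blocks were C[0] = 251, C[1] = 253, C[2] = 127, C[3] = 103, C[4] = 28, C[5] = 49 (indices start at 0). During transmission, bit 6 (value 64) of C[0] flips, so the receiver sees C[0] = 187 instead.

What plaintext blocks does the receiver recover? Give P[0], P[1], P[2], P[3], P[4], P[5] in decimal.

P[0] = 68, P[1] = 238, P[2] = 88, P[3] = 92, P[4] = 83, P[5] = 82

OFB decryption: S_i = E(K, S_{i−1}) with S_{−1} = IV; P_i = C_i ⊕ S_i.
Only C[0] changed, to 187. In OFB, a change in C_i flips the same bit in P_i only; the keystream is unaffected. Decrypting the received ciphertext:
P[0]: S = E(K, 235) = 255; 187 ⊕ 255 = 68.
P[1]: S = E(K, 255) = 19; 253 ⊕ 19 = 238.
P[2]: S = E(K, 19) = 39; 127 ⊕ 39 = 88.
P[3]: S = E(K, 39) = 59; 103 ⊕ 59 = 92.
P[4]: S = E(K, 59) = 79; 28 ⊕ 79 = 83.
P[5]: S = E(K, 79) = 99; 49 ⊕ 99 = 82.
Blocks that differ from the original plaintext: P[0].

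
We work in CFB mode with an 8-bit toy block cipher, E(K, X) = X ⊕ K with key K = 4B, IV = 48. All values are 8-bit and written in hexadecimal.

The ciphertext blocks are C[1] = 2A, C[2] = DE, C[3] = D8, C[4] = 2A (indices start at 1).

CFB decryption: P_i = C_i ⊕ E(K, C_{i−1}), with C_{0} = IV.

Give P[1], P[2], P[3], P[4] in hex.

P[1]: E(K, 48) = 03; 2A ⊕ 03 = 29.
P[2]: E(K, 2A) = 61; DE ⊕ 61 = BF.
P[3]: E(K, DE) = 95; D8 ⊕ 95 = 4D.
P[4]: E(K, D8) = 93; 2A ⊕ 93 = B9.

P[1] = 29, P[2] = BF, P[3] = 4D, P[4] = B9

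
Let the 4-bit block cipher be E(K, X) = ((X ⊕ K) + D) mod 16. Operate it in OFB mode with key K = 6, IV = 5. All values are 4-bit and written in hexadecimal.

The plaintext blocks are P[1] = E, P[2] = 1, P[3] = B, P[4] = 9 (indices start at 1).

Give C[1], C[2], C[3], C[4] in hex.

OFB encryption: S_i = E(K, S_{i−1}) with S_{0} = IV; C_i = P_i ⊕ S_i.
C[1]: S = E(K, 5) = 0; E ⊕ 0 = E.
C[2]: S = E(K, 0) = 3; 1 ⊕ 3 = 2.
C[3]: S = E(K, 3) = 2; B ⊕ 2 = 9.
C[4]: S = E(K, 2) = 1; 9 ⊕ 1 = 8.

C[1] = E, C[2] = 2, C[3] = 9, C[4] = 8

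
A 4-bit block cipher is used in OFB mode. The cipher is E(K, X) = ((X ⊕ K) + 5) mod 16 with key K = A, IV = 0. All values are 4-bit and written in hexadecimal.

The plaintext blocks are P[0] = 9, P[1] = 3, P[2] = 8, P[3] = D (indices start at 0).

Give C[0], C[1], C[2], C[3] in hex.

C[0] = 6, C[1] = 9, C[2] = D, C[3] = 9

OFB encryption: S_i = E(K, S_{i−1}) with S_{−1} = IV; C_i = P_i ⊕ S_i.
C[0]: S = E(K, 0) = F; 9 ⊕ F = 6.
C[1]: S = E(K, F) = A; 3 ⊕ A = 9.
C[2]: S = E(K, A) = 5; 8 ⊕ 5 = D.
C[3]: S = E(K, 5) = 4; D ⊕ 4 = 9.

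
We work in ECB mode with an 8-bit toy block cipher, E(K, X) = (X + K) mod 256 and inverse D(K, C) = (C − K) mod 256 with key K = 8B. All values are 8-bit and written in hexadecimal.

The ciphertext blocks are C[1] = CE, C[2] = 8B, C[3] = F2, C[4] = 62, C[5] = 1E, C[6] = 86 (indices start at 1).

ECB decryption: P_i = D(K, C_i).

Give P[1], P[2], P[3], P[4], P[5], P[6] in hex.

P[1] = 43, P[2] = 00, P[3] = 67, P[4] = D7, P[5] = 93, P[6] = FB

P[1]: D(K, CE) = 43.
P[2]: D(K, 8B) = 00.
P[3]: D(K, F2) = 67.
P[4]: D(K, 62) = D7.
P[5]: D(K, 1E) = 93.
P[6]: D(K, 86) = FB.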